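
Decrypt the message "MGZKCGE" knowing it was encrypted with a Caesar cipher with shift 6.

Step 1: Reverse the shift by subtracting 6 from each letter position.
  M (position 12) -> position (12-6) mod 26 = 6 -> G
  G (position 6) -> position (6-6) mod 26 = 0 -> A
  Z (position 25) -> position (25-6) mod 26 = 19 -> T
  K (position 10) -> position (10-6) mod 26 = 4 -> E
  C (position 2) -> position (2-6) mod 26 = 22 -> W
  G (position 6) -> position (6-6) mod 26 = 0 -> A
  E (position 4) -> position (4-6) mod 26 = 24 -> Y
Decrypted message: GATEWAY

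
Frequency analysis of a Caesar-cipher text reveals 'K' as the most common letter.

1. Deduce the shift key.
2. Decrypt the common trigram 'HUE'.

Step 1: In English, 'E' is the most frequent letter (12.7%).
Step 2: The most frequent ciphertext letter is 'K' (position 10).
Step 3: Shift = (10 - 4) mod 26 = 6.
Step 4: Decrypt 'HUE' by shifting back 6:
  H -> B
  U -> O
  E -> Y
Step 5: 'HUE' decrypts to 'BOY'.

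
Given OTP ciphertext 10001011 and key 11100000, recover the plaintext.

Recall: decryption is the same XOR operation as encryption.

Step 1: XOR ciphertext with key:
  Ciphertext: 10001011
  Key:        11100000
  XOR:        01101011
Step 2: Plaintext = 01101011 = 107 in decimal.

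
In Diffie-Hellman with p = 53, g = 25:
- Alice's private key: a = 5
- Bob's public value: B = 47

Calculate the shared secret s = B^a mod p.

Step 1: s = B^a mod p = 47^5 mod 53.
  47^1 mod 53 = 47
  47^2 mod 53 = (47 * 47) mod 53 = 36
  47^3 mod 53 = (36 * 47) mod 53 = 49
  47^4 mod 53 = (49 * 47) mod 53 = 24
  47^5 mod 53 = (24 * 47) mod 53 = 15
Result: shared secret = 15.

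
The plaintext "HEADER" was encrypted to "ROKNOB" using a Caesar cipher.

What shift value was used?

Step 1: Compare first letters: H (position 7) -> R (position 17).
Step 2: Shift = (17 - 7) mod 26 = 10.
The shift value is 10.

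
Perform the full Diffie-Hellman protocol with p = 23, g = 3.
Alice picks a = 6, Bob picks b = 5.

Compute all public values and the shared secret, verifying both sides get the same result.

Step 1: A = g^a mod p = 3^6 mod 23 = 16.
Step 2: B = g^b mod p = 3^5 mod 23 = 13.
Step 3: Alice computes s = B^a mod p = 13^6 mod 23 = 6.
Step 4: Bob computes s = A^b mod p = 16^5 mod 23 = 6.
Both sides agree: shared secret = 6.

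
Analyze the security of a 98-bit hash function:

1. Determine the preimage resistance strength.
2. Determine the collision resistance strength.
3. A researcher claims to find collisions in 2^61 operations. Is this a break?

Step 1: Preimage resistance requires brute-force of 2^98 operations.
Step 2: Collision resistance (birthday bound) = 2^(98/2) = 2^49.
Step 3: The claimed attack costs 2^61 operations.
Step 4: Since 2^61 >= 2^49, the claimed attack is no faster than the generic birthday attack, so this does not break collision resistance.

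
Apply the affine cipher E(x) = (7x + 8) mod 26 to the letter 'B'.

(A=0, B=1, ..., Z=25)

Step 1: Convert 'B' to number: x = 1.
Step 2: E(1) = (7 * 1 + 8) mod 26 = 15 mod 26 = 15.
Step 3: Convert 15 back to letter: P.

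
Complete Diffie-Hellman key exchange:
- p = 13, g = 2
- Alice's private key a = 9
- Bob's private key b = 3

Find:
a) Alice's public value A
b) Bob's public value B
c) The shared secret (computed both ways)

Step 1: A = g^a mod p = 2^9 mod 13 = 5.
Step 2: B = g^b mod p = 2^3 mod 13 = 8.
Step 3: Alice computes s = B^a mod p = 8^9 mod 13 = 8.
Step 4: Bob computes s = A^b mod p = 5^3 mod 13 = 8.
Both sides agree: shared secret = 8.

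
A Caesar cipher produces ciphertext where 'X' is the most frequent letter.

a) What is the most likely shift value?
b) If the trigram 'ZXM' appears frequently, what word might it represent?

Step 1: In English, 'E' is the most frequent letter (12.7%).
Step 2: The most frequent ciphertext letter is 'X' (position 23).
Step 3: Shift = (23 - 4) mod 26 = 19.
Step 4: Decrypt 'ZXM' by shifting back 19:
  Z -> G
  X -> E
  M -> T
Step 5: 'ZXM' decrypts to 'GET'.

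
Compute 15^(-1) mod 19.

Step 1: We need x such that 15 * x = 1 (mod 19).
Step 2: Using the extended Euclidean algorithm or trial:
  15 * 14 = 210 = 11 * 19 + 1.
Step 3: Since 210 mod 19 = 1, the inverse is x = 14.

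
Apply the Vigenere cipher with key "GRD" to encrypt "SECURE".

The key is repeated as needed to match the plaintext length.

Step 1: Repeat key to match plaintext length:
  Plaintext: SECURE
  Key:       GRDGRD
Step 2: Encrypt each letter:
  S(18) + G(6) = (18+6) mod 26 = 24 = Y
  E(4) + R(17) = (4+17) mod 26 = 21 = V
  C(2) + D(3) = (2+3) mod 26 = 5 = F
  U(20) + G(6) = (20+6) mod 26 = 0 = A
  R(17) + R(17) = (17+17) mod 26 = 8 = I
  E(4) + D(3) = (4+3) mod 26 = 7 = H
Ciphertext: YVFAIH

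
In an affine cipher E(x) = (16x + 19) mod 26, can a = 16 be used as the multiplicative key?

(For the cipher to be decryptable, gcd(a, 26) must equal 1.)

Step 1: Compute gcd(16, 26).
Step 2: gcd(16, 26) = 2.
Since gcd = 2 != 1, 16 shares a common factor with 26, so it cannot be used.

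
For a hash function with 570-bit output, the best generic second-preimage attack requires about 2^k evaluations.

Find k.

Step 1: The hash has a 570-bit output.
Step 2: Second-preimage resistance means: given a specific input x, it should be infeasible to find a different y with h(y) = h(x).
With a 570-bit output, a generic search for a second preimage costs about 2^570 evaluations (each trial matches the fixed target with probability 2^-570).
Step 3: Security level = 570 bits.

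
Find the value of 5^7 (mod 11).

Step 1: Compute 5^7 mod 11 step by step, reducing modulo 11 at each step.
  5^1 mod 11 = 5
  5^2 mod 11 = (5 * 5) mod 11 = 3
  5^3 mod 11 = (3 * 5) mod 11 = 4
  5^4 mod 11 = (4 * 5) mod 11 = 9
  5^5 mod 11 = (9 * 5) mod 11 = 1
  5^6 mod 11 = (1 * 5) mod 11 = 5
  5^7 mod 11 = (5 * 5) mod 11 = 3
Step 2: Result = 3.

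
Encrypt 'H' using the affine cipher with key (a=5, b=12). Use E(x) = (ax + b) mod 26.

Step 1: Convert 'H' to number: x = 7.
Step 2: E(7) = (5 * 7 + 12) mod 26 = 47 mod 26 = 21.
Step 3: Convert 21 back to letter: V.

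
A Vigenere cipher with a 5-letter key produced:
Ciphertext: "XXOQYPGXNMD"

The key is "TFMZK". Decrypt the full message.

Step 1: Key 'TFMZK' has length 5. Extended key: TFMZKTFMZKT
Step 2: Decrypt each position:
  X(23) - T(19) = 4 = E
  X(23) - F(5) = 18 = S
  O(14) - M(12) = 2 = C
  Q(16) - Z(25) = 17 = R
  Y(24) - K(10) = 14 = O
  P(15) - T(19) = 22 = W
  G(6) - F(5) = 1 = B
  X(23) - M(12) = 11 = L
  N(13) - Z(25) = 14 = O
  M(12) - K(10) = 2 = C
  D(3) - T(19) = 10 = K
Plaintext: ESCROWBLOCK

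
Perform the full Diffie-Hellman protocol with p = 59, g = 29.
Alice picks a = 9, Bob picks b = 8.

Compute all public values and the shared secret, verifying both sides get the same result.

Step 1: A = g^a mod p = 29^9 mod 59 = 28.
Step 2: B = g^b mod p = 29^8 mod 59 = 3.
Step 3: Alice computes s = B^a mod p = 3^9 mod 59 = 36.
Step 4: Bob computes s = A^b mod p = 28^8 mod 59 = 36.
Both sides agree: shared secret = 36.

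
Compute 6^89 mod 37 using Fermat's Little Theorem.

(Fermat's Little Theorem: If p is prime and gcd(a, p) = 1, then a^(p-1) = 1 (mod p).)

Step 1: Since 37 is prime, by Fermat's Little Theorem: 6^36 = 1 (mod 37).
Step 2: Reduce exponent: 89 mod 36 = 17.
Step 3: So 6^89 = 6^17 (mod 37).
Step 4: 6^17 mod 37 = 6.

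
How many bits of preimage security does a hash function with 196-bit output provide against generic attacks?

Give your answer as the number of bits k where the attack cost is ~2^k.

Step 1: The hash has a 196-bit output.
Step 2: Preimage resistance means: given a digest h(x), it should be infeasible to find any input that hashes to it.
With a 196-bit output there are 2^196 possible digests, so a generic brute-force preimage search costs about 2^196 evaluations.
Step 3: Security level = 196 bits.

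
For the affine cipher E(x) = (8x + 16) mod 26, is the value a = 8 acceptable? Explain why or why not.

Step 1: Compute gcd(8, 26).
Step 2: gcd(8, 26) = 2.
Since gcd = 2 != 1, 8 shares a common factor with 26, so it cannot be used.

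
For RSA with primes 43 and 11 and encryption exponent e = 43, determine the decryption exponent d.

Step 1: n = 43 * 11 = 473.
Step 2: phi(n) = 42 * 10 = 420.
Step 3: Find d such that 43 * d = 1 (mod 420).
Step 4: d = 43^(-1) mod 420 = 127.
Verification: 43 * 127 = 5461 = 13 * 420 + 1.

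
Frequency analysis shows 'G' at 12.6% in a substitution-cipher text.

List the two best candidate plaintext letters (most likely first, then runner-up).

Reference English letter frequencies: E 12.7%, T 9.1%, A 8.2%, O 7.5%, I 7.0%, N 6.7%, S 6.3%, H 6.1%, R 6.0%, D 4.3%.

Step 1: Observed frequency of 'G' is 12.6%.
Step 2: Compute distances to each reference frequency and sort:
  E (12.7%): difference = 0.1% <-- BEST
  T (9.1%): difference = 3.5% <-- RUNNER-UP
  A (8.2%): difference = 4.4%
  O (7.5%): difference = 5.1%
  I (7.0%): difference = 5.6%
Step 3: Most likely is 'E' (12.7%, diff 0.1%); second most likely is 'T' (9.1%, diff 3.5%).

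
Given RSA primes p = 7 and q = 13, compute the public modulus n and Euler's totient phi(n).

Step 1: n = p * q = 7 * 13 = 91.
Step 2: phi(n) = (p-1)(q-1) = 6 * 12 = 72.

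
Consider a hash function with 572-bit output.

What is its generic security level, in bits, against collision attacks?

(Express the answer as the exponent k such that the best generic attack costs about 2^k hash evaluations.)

Step 1: The hash has a 572-bit output.
Step 2: Collision resistance means it should be infeasible to find any x != y with h(x) = h(y).
By the birthday bound, a generic collision search succeeds after about sqrt(2^572) = 2^(572/2) = 2^286 evaluations.
Step 3: Security level = 286 bits.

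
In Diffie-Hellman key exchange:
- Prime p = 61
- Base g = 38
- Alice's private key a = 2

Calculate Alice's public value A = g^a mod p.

Step 1: A = g^a mod p = 38^2 mod 61.
  38^1 mod 61 = 38
  38^2 mod 61 = (38 * 38) mod 61 = 41
Result: A = 41.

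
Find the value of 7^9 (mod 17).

Step 1: Compute 7^9 mod 17 step by step, reducing modulo 17 at each step.
  7^1 mod 17 = 7
  7^2 mod 17 = (7 * 7) mod 17 = 15
  7^3 mod 17 = (15 * 7) mod 17 = 3
  7^4 mod 17 = (3 * 7) mod 17 = 4
  7^5 mod 17 = (4 * 7) mod 17 = 11
  7^6 mod 17 = (11 * 7) mod 17 = 9
  7^7 mod 17 = (9 * 7) mod 17 = 12
  7^8 mod 17 = (12 * 7) mod 17 = 16
  7^9 mod 17 = (16 * 7) mod 17 = 10
Step 2: Result = 10.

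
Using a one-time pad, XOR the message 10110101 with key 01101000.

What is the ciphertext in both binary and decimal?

Step 1: Write out the XOR operation bit by bit:
  Message: 10110101
  Key:     01101000
  XOR:     11011101
Step 2: Convert to decimal: 11011101 = 221.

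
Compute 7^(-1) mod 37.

Step 1: We need x such that 7 * x = 1 (mod 37).
Step 2: Using the extended Euclidean algorithm or trial:
  7 * 16 = 112 = 3 * 37 + 1.
Step 3: Since 112 mod 37 = 1, the inverse is x = 16.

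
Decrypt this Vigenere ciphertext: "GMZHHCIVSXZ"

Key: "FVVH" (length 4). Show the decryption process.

Step 1: Key 'FVVH' has length 4. Extended key: FVVHFVVHFVV
Step 2: Decrypt each position:
  G(6) - F(5) = 1 = B
  M(12) - V(21) = 17 = R
  Z(25) - V(21) = 4 = E
  H(7) - H(7) = 0 = A
  H(7) - F(5) = 2 = C
  C(2) - V(21) = 7 = H
  I(8) - V(21) = 13 = N
  V(21) - H(7) = 14 = O
  S(18) - F(5) = 13 = N
  X(23) - V(21) = 2 = C
  Z(25) - V(21) = 4 = E
Plaintext: BREACHNONCE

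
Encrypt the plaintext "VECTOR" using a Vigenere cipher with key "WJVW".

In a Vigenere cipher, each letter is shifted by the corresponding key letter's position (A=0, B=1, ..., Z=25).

Step 1: Repeat key to match plaintext length:
  Plaintext: VECTOR
  Key:       WJVWWJ
Step 2: Encrypt each letter:
  V(21) + W(22) = (21+22) mod 26 = 17 = R
  E(4) + J(9) = (4+9) mod 26 = 13 = N
  C(2) + V(21) = (2+21) mod 26 = 23 = X
  T(19) + W(22) = (19+22) mod 26 = 15 = P
  O(14) + W(22) = (14+22) mod 26 = 10 = K
  R(17) + J(9) = (17+9) mod 26 = 0 = A
Ciphertext: RNXPKA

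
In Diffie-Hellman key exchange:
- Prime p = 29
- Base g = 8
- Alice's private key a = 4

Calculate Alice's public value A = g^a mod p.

Step 1: A = g^a mod p = 8^4 mod 29.
  8^1 mod 29 = 8
  8^2 mod 29 = (8 * 8) mod 29 = 6
  8^3 mod 29 = (6 * 8) mod 29 = 19
  8^4 mod 29 = (19 * 8) mod 29 = 7
Result: A = 7.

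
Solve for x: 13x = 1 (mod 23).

Step 1: We need x such that 13 * x = 1 (mod 23).
Step 2: Using the extended Euclidean algorithm or trial:
  13 * 16 = 208 = 9 * 23 + 1.
Step 3: Since 208 mod 23 = 1, the inverse is x = 16.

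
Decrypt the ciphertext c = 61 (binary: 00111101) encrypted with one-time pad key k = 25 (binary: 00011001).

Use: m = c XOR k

Step 1: XOR ciphertext with key:
  Ciphertext: 00111101
  Key:        00011001
  XOR:        00100100
Step 2: Plaintext = 00100100 = 36 in decimal.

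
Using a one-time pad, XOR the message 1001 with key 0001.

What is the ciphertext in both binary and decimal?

Step 1: Write out the XOR operation bit by bit:
  Message: 1001
  Key:     0001
  XOR:     1000
Step 2: Convert to decimal: 1000 = 8.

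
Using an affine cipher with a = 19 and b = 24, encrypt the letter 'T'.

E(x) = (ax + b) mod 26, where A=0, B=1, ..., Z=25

Step 1: Convert 'T' to number: x = 19.
Step 2: E(19) = (19 * 19 + 24) mod 26 = 385 mod 26 = 21.
Step 3: Convert 21 back to letter: V.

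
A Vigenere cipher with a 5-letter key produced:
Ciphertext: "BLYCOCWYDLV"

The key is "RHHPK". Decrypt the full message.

Step 1: Key 'RHHPK' has length 5. Extended key: RHHPKRHHPKR
Step 2: Decrypt each position:
  B(1) - R(17) = 10 = K
  L(11) - H(7) = 4 = E
  Y(24) - H(7) = 17 = R
  C(2) - P(15) = 13 = N
  O(14) - K(10) = 4 = E
  C(2) - R(17) = 11 = L
  W(22) - H(7) = 15 = P
  Y(24) - H(7) = 17 = R
  D(3) - P(15) = 14 = O
  L(11) - K(10) = 1 = B
  V(21) - R(17) = 4 = E
Plaintext: KERNELPROBE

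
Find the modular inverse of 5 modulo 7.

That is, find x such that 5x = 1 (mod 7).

Step 1: We need x such that 5 * x = 1 (mod 7).
Step 2: Using the extended Euclidean algorithm or trial:
  5 * 3 = 15 = 2 * 7 + 1.
Step 3: Since 15 mod 7 = 1, the inverse is x = 3.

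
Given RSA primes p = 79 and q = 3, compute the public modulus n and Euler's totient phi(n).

Step 1: n = p * q = 79 * 3 = 237.
Step 2: phi(n) = (p-1)(q-1) = 78 * 2 = 156.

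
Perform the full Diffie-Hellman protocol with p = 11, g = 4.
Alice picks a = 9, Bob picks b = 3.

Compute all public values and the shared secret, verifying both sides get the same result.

Step 1: A = g^a mod p = 4^9 mod 11 = 3.
Step 2: B = g^b mod p = 4^3 mod 11 = 9.
Step 3: Alice computes s = B^a mod p = 9^9 mod 11 = 5.
Step 4: Bob computes s = A^b mod p = 3^3 mod 11 = 5.
Both sides agree: shared secret = 5.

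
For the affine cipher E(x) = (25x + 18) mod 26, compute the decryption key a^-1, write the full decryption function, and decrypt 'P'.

Step 1: Find a^-1, the modular inverse of 25 mod 26.
Step 2: We need 25 * a^-1 = 1 (mod 26).
Step 3: 25 * 25 = 625 = 24 * 26 + 1, so a^-1 = 25.
Step 4: D(y) = 25(y - 18) mod 26.
Step 5: Apply to 'P' (y = 15): D(15) = 25 * (15 - 18) mod 26 = 25 * -3 mod 26 = 3 -> 'D'.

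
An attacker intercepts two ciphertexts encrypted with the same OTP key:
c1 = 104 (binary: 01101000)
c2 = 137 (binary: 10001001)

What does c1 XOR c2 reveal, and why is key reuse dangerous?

Step 1: c1 XOR c2 = (m1 XOR k) XOR (m2 XOR k).
Step 2: By XOR associativity/commutativity: = m1 XOR m2 XOR k XOR k = m1 XOR m2.
Step 3: 01101000 XOR 10001001 = 11100001 = 225.
Step 4: The key cancels out! An attacker learns m1 XOR m2 = 225, revealing the relationship between plaintexts.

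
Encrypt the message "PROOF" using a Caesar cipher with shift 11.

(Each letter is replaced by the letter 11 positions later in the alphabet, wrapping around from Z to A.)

Step 1: For each letter, shift forward by 11 positions (mod 26).
  P (position 15) -> position (15+11) mod 26 = 0 -> A
  R (position 17) -> position (17+11) mod 26 = 2 -> C
  O (position 14) -> position (14+11) mod 26 = 25 -> Z
  O (position 14) -> position (14+11) mod 26 = 25 -> Z
  F (position 5) -> position (5+11) mod 26 = 16 -> Q
Result: ACZZQ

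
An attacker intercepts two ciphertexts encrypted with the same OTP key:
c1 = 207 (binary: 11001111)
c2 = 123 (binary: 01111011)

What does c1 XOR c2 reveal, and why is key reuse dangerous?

Step 1: c1 XOR c2 = (m1 XOR k) XOR (m2 XOR k).
Step 2: By XOR associativity/commutativity: = m1 XOR m2 XOR k XOR k = m1 XOR m2.
Step 3: 11001111 XOR 01111011 = 10110100 = 180.
Step 4: The key cancels out! An attacker learns m1 XOR m2 = 180, revealing the relationship between plaintexts.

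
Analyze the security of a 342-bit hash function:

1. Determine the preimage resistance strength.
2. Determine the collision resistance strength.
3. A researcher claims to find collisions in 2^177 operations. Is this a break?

Step 1: Preimage resistance requires brute-force of 2^342 operations.
Step 2: Collision resistance (birthday bound) = 2^(342/2) = 2^171.
Step 3: The claimed attack costs 2^177 operations.
Step 4: Since 2^177 >= 2^171, the claimed attack is no faster than the generic birthday attack, so this does not break collision resistance.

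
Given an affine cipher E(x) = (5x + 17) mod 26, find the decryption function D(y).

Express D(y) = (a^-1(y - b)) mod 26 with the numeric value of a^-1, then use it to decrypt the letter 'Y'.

Step 1: Find a^-1, the modular inverse of 5 mod 26.
Step 2: We need 5 * a^-1 = 1 (mod 26).
Step 3: 5 * 21 = 105 = 4 * 26 + 1, so a^-1 = 21.
Step 4: D(y) = 21(y - 17) mod 26.
Step 5: Apply to 'Y' (y = 24): D(24) = 21 * (24 - 17) mod 26 = 21 * 7 mod 26 = 17 -> 'R'.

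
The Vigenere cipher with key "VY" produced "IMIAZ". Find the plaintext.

Step 1: Extend key: VYVYV
Step 2: Decrypt each letter (c - k) mod 26:
  I(8) - V(21) = (8-21) mod 26 = 13 = N
  M(12) - Y(24) = (12-24) mod 26 = 14 = O
  I(8) - V(21) = (8-21) mod 26 = 13 = N
  A(0) - Y(24) = (0-24) mod 26 = 2 = C
  Z(25) - V(21) = (25-21) mod 26 = 4 = E
Plaintext: NONCE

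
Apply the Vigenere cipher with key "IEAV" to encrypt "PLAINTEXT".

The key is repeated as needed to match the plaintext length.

Step 1: Repeat key to match plaintext length:
  Plaintext: PLAINTEXT
  Key:       IEAVIEAVI
Step 2: Encrypt each letter:
  P(15) + I(8) = (15+8) mod 26 = 23 = X
  L(11) + E(4) = (11+4) mod 26 = 15 = P
  A(0) + A(0) = (0+0) mod 26 = 0 = A
  I(8) + V(21) = (8+21) mod 26 = 3 = D
  N(13) + I(8) = (13+8) mod 26 = 21 = V
  T(19) + E(4) = (19+4) mod 26 = 23 = X
  E(4) + A(0) = (4+0) mod 26 = 4 = E
  X(23) + V(21) = (23+21) mod 26 = 18 = S
  T(19) + I(8) = (19+8) mod 26 = 1 = B
Ciphertext: XPADVXESB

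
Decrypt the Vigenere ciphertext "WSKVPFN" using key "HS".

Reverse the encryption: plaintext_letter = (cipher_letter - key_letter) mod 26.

Step 1: Extend key: HSHSHSH
Step 2: Decrypt each letter (c - k) mod 26:
  W(22) - H(7) = (22-7) mod 26 = 15 = P
  S(18) - S(18) = (18-18) mod 26 = 0 = A
  K(10) - H(7) = (10-7) mod 26 = 3 = D
  V(21) - S(18) = (21-18) mod 26 = 3 = D
  P(15) - H(7) = (15-7) mod 26 = 8 = I
  F(5) - S(18) = (5-18) mod 26 = 13 = N
  N(13) - H(7) = (13-7) mod 26 = 6 = G
Plaintext: PADDING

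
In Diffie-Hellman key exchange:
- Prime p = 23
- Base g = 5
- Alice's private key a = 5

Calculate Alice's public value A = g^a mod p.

Step 1: A = g^a mod p = 5^5 mod 23.
  5^1 mod 23 = 5
  5^2 mod 23 = (5 * 5) mod 23 = 2
  5^3 mod 23 = (2 * 5) mod 23 = 10
  5^4 mod 23 = (10 * 5) mod 23 = 4
  5^5 mod 23 = (4 * 5) mod 23 = 20
Result: A = 20.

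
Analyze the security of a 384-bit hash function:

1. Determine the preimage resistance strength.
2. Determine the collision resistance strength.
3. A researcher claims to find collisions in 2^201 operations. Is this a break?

Step 1: Preimage resistance requires brute-force of 2^384 operations.
Step 2: Collision resistance (birthday bound) = 2^(384/2) = 2^192.
Step 3: The claimed attack costs 2^201 operations.
Step 4: Since 2^201 >= 2^192, the claimed attack is no faster than the generic birthday attack, so this does not break collision resistance.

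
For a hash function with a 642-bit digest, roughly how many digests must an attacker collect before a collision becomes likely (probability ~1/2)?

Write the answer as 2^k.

Step 1: The birthday paradox gives collision probability ~50% after sqrt(2^n) = 2^(n/2) hashes.
Step 2: For 642-bit output: 2^(642/2) = 2^321.
Step 3: Approximately 2^321 hash computations needed.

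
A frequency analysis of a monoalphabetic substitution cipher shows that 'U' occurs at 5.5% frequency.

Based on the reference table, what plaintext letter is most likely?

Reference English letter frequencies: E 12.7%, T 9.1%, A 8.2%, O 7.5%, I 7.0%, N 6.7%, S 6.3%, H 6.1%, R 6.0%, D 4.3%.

Step 1: The observed frequency is 5.5%.
Step 2: Compare with English frequencies:
  E: 12.7% (difference: 7.2%)
  T: 9.1% (difference: 3.6%)
  A: 8.2% (difference: 2.7%)
  O: 7.5% (difference: 2.0%)
  I: 7.0% (difference: 1.5%)
  N: 6.7% (difference: 1.2%)
  S: 6.3% (difference: 0.8%)
  H: 6.1% (difference: 0.6%)
  R: 6.0% (difference: 0.5%) <-- closest
  D: 4.3% (difference: 1.2%)
Step 3: 'U' most likely represents 'R' (frequency 6.0%).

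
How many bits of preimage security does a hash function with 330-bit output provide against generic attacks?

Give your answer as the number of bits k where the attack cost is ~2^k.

Step 1: The hash has a 330-bit output.
Step 2: Preimage resistance means: given a digest h(x), it should be infeasible to find any input that hashes to it.
With a 330-bit output there are 2^330 possible digests, so a generic brute-force preimage search costs about 2^330 evaluations.
Step 3: Security level = 330 bits.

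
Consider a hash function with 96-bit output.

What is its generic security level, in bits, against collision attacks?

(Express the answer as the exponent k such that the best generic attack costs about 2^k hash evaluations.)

Step 1: The hash has a 96-bit output.
Step 2: Collision resistance means it should be infeasible to find any x != y with h(x) = h(y).
By the birthday bound, a generic collision search succeeds after about sqrt(2^96) = 2^(96/2) = 2^48 evaluations.
Step 3: Security level = 48 bits.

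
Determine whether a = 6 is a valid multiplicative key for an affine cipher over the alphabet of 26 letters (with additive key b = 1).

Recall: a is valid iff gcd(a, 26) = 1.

Step 1: Compute gcd(6, 26).
Step 2: gcd(6, 26) = 2.
Since gcd = 2 != 1, 6 shares a common factor with 26, so it cannot be used.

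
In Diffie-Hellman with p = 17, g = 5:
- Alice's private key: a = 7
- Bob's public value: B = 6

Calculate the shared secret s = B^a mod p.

Step 1: s = B^a mod p = 6^7 mod 17.
  6^1 mod 17 = 6
  6^2 mod 17 = (6 * 6) mod 17 = 2
  6^3 mod 17 = (2 * 6) mod 17 = 12
  6^4 mod 17 = (12 * 6) mod 17 = 4
  6^5 mod 17 = (4 * 6) mod 17 = 7
  6^6 mod 17 = (7 * 6) mod 17 = 8
  6^7 mod 17 = (8 * 6) mod 17 = 14
Result: shared secret = 14.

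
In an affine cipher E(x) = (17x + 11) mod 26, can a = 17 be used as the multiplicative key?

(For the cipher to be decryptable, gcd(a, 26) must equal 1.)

Step 1: Compute gcd(17, 26).
Step 2: gcd(17, 26) = 1.
Since gcd = 1, 17 is coprime with 26, so it is a valid key.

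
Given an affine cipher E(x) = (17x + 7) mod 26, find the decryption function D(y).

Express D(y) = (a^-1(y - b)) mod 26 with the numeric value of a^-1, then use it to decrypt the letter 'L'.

Step 1: Find a^-1, the modular inverse of 17 mod 26.
Step 2: We need 17 * a^-1 = 1 (mod 26).
Step 3: 17 * 23 = 391 = 15 * 26 + 1, so a^-1 = 23.
Step 4: D(y) = 23(y - 7) mod 26.
Step 5: Apply to 'L' (y = 11): D(11) = 23 * (11 - 7) mod 26 = 23 * 4 mod 26 = 14 -> 'O'.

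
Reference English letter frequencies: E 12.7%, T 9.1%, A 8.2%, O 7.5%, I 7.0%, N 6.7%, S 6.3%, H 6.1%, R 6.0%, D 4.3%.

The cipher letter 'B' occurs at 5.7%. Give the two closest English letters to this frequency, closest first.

Step 1: Observed frequency of 'B' is 5.7%.
Step 2: Compute distances to each reference frequency and sort:
  R (6.0%): difference = 0.3% <-- BEST
  H (6.1%): difference = 0.4% <-- RUNNER-UP
  S (6.3%): difference = 0.6%
  N (6.7%): difference = 1.0%
  I (7.0%): difference = 1.3%
Step 3: Most likely is 'R' (6.0%, diff 0.3%); second most likely is 'H' (6.1%, diff 0.4%).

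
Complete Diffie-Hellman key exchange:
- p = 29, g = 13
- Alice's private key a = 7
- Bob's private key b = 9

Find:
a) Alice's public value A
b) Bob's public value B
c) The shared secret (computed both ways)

Step 1: A = g^a mod p = 13^7 mod 29 = 28.
Step 2: B = g^b mod p = 13^9 mod 29 = 5.
Step 3: Alice computes s = B^a mod p = 5^7 mod 29 = 28.
Step 4: Bob computes s = A^b mod p = 28^9 mod 29 = 28.
Both sides agree: shared secret = 28.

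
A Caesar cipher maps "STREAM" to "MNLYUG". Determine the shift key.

Step 1: Compare first letters: S (position 18) -> M (position 12).
Step 2: Shift = (12 - 18) mod 26 = 20.
The shift value is 20.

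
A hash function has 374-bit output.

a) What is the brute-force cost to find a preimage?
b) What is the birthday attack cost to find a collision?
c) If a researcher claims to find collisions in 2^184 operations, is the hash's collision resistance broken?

Step 1: Preimage resistance requires brute-force of 2^374 operations.
Step 2: Collision resistance (birthday bound) = 2^(374/2) = 2^187.
Step 3: The claimed attack costs 2^184 operations.
Step 4: Since 2^184 < 2^187, the claimed attack beats the generic birthday bound, so collision resistance is broken.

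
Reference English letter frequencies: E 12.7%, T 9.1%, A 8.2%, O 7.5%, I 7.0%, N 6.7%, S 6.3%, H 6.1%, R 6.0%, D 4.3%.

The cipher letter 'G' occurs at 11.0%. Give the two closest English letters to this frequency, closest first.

Step 1: Observed frequency of 'G' is 11.0%.
Step 2: Compute distances to each reference frequency and sort:
  E (12.7%): difference = 1.7% <-- BEST
  T (9.1%): difference = 1.9% <-- RUNNER-UP
  A (8.2%): difference = 2.8%
  O (7.5%): difference = 3.5%
  I (7.0%): difference = 4.0%
Step 3: Most likely is 'E' (12.7%, diff 1.7%); second most likely is 'T' (9.1%, diff 1.9%).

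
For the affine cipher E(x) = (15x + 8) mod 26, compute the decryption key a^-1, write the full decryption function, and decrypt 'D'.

Step 1: Find a^-1, the modular inverse of 15 mod 26.
Step 2: We need 15 * a^-1 = 1 (mod 26).
Step 3: 15 * 7 = 105 = 4 * 26 + 1, so a^-1 = 7.
Step 4: D(y) = 7(y - 8) mod 26.
Step 5: Apply to 'D' (y = 3): D(3) = 7 * (3 - 8) mod 26 = 7 * -5 mod 26 = 17 -> 'R'.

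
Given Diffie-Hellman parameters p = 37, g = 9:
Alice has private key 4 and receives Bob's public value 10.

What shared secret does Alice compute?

Step 1: s = B^a mod p = 10^4 mod 37.
  10^1 mod 37 = 10
  10^2 mod 37 = (10 * 10) mod 37 = 26
  10^3 mod 37 = (26 * 10) mod 37 = 1
  10^4 mod 37 = (1 * 10) mod 37 = 10
Result: shared secret = 10.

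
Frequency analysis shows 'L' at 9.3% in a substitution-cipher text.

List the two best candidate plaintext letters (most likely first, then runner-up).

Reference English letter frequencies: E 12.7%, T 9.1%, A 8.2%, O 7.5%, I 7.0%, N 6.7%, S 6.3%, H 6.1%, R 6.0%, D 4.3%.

Step 1: Observed frequency of 'L' is 9.3%.
Step 2: Compute distances to each reference frequency and sort:
  T (9.1%): difference = 0.2% <-- BEST
  A (8.2%): difference = 1.1% <-- RUNNER-UP
  O (7.5%): difference = 1.8%
  I (7.0%): difference = 2.3%
  N (6.7%): difference = 2.6%
Step 3: Most likely is 'T' (9.1%, diff 0.2%); second most likely is 'A' (8.2%, diff 1.1%).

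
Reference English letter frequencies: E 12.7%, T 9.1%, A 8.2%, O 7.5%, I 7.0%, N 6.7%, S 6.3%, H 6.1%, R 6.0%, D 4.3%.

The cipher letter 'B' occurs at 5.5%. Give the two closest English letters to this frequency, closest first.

Step 1: Observed frequency of 'B' is 5.5%.
Step 2: Compute distances to each reference frequency and sort:
  R (6.0%): difference = 0.5% <-- BEST
  H (6.1%): difference = 0.6% <-- RUNNER-UP
  S (6.3%): difference = 0.8%
  N (6.7%): difference = 1.2%
  D (4.3%): difference = 1.2%
Step 3: Most likely is 'R' (6.0%, diff 0.5%); second most likely is 'H' (6.1%, diff 0.6%).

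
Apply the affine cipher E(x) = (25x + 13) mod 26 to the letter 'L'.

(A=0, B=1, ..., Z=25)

Step 1: Convert 'L' to number: x = 11.
Step 2: E(11) = (25 * 11 + 13) mod 26 = 288 mod 26 = 2.
Step 3: Convert 2 back to letter: C.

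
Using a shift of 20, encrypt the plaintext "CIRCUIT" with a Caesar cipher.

Step 1: For each letter, shift forward by 20 positions (mod 26).
  C (position 2) -> position (2+20) mod 26 = 22 -> W
  I (position 8) -> position (8+20) mod 26 = 2 -> C
  R (position 17) -> position (17+20) mod 26 = 11 -> L
  C (position 2) -> position (2+20) mod 26 = 22 -> W
  U (position 20) -> position (20+20) mod 26 = 14 -> O
  I (position 8) -> position (8+20) mod 26 = 2 -> C
  T (position 19) -> position (19+20) mod 26 = 13 -> N
Result: WCLWOCN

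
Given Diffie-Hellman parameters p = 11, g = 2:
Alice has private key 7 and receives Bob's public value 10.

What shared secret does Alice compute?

Step 1: s = B^a mod p = 10^7 mod 11.
  10^1 mod 11 = 10
  10^2 mod 11 = (10 * 10) mod 11 = 1
  10^3 mod 11 = (1 * 10) mod 11 = 10
  10^4 mod 11 = (10 * 10) mod 11 = 1
  10^5 mod 11 = (1 * 10) mod 11 = 10
  10^6 mod 11 = (10 * 10) mod 11 = 1
  10^7 mod 11 = (1 * 10) mod 11 = 10
Result: shared secret = 10.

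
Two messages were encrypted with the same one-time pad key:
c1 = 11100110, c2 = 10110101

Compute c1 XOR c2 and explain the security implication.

Step 1: c1 XOR c2 = (m1 XOR k) XOR (m2 XOR k).
Step 2: By XOR associativity/commutativity: = m1 XOR m2 XOR k XOR k = m1 XOR m2.
Step 3: 11100110 XOR 10110101 = 01010011 = 83.
Step 4: The key cancels out! An attacker learns m1 XOR m2 = 83, revealing the relationship between plaintexts.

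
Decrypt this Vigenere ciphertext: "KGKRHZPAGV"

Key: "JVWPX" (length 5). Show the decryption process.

Step 1: Key 'JVWPX' has length 5. Extended key: JVWPXJVWPX
Step 2: Decrypt each position:
  K(10) - J(9) = 1 = B
  G(6) - V(21) = 11 = L
  K(10) - W(22) = 14 = O
  R(17) - P(15) = 2 = C
  H(7) - X(23) = 10 = K
  Z(25) - J(9) = 16 = Q
  P(15) - V(21) = 20 = U
  A(0) - W(22) = 4 = E
  G(6) - P(15) = 17 = R
  V(21) - X(23) = 24 = Y
Plaintext: BLOCKQUERY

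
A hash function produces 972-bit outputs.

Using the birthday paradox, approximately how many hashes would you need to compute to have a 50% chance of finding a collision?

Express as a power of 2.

Step 1: The birthday paradox gives collision probability ~50% after sqrt(2^n) = 2^(n/2) hashes.
Step 2: For 972-bit output: 2^(972/2) = 2^486.
Step 3: Approximately 2^486 hash computations needed.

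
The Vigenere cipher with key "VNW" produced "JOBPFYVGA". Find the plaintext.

Step 1: Extend key: VNWVNWVNW
Step 2: Decrypt each letter (c - k) mod 26:
  J(9) - V(21) = (9-21) mod 26 = 14 = O
  O(14) - N(13) = (14-13) mod 26 = 1 = B
  B(1) - W(22) = (1-22) mod 26 = 5 = F
  P(15) - V(21) = (15-21) mod 26 = 20 = U
  F(5) - N(13) = (5-13) mod 26 = 18 = S
  Y(24) - W(22) = (24-22) mod 26 = 2 = C
  V(21) - V(21) = (21-21) mod 26 = 0 = A
  G(6) - N(13) = (6-13) mod 26 = 19 = T
  A(0) - W(22) = (0-22) mod 26 = 4 = E
Plaintext: OBFUSCATE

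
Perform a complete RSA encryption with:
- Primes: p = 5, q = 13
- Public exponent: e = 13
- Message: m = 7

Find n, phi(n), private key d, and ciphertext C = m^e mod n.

Step 1: n = 5 * 13 = 65.
Step 2: phi(n) = (5-1)(13-1) = 4 * 12 = 48.
Step 3: Find d = 13^(-1) mod 48 = 37.
  Verify: 13 * 37 = 481 = 1 (mod 48).
Step 4: C = 7^13 mod 65 = 7.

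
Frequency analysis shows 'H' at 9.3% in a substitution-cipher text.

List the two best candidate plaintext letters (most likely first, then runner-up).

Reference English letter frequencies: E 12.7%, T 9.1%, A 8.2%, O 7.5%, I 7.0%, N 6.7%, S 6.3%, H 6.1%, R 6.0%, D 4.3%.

Step 1: Observed frequency of 'H' is 9.3%.
Step 2: Compute distances to each reference frequency and sort:
  T (9.1%): difference = 0.2% <-- BEST
  A (8.2%): difference = 1.1% <-- RUNNER-UP
  O (7.5%): difference = 1.8%
  I (7.0%): difference = 2.3%
  N (6.7%): difference = 2.6%
Step 3: Most likely is 'T' (9.1%, diff 0.2%); second most likely is 'A' (8.2%, diff 1.1%).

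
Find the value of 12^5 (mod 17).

Step 1: Compute 12^5 mod 17 step by step, reducing modulo 17 at each step.
  12^1 mod 17 = 12
  12^2 mod 17 = (12 * 12) mod 17 = 8
  12^3 mod 17 = (8 * 12) mod 17 = 11
  12^4 mod 17 = (11 * 12) mod 17 = 13
  12^5 mod 17 = (13 * 12) mod 17 = 3
Step 2: Result = 3.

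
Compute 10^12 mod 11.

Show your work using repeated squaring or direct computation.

Step 1: Compute 10^12 mod 11 step by step, reducing modulo 11 at each step.
  10^1 mod 11 = 10
  10^2 mod 11 = (10 * 10) mod 11 = 1
  10^3 mod 11 = (1 * 10) mod 11 = 10
  10^4 mod 11 = (10 * 10) mod 11 = 1
  10^5 mod 11 = (1 * 10) mod 11 = 10
  10^6 mod 11 = (10 * 10) mod 11 = 1
  10^7 mod 11 = (1 * 10) mod 11 = 10
  10^8 mod 11 = (10 * 10) mod 11 = 1
  10^9 mod 11 = (1 * 10) mod 11 = 10
  10^10 mod 11 = (10 * 10) mod 11 = 1
  10^11 mod 11 = (1 * 10) mod 11 = 10
  10^12 mod 11 = (10 * 10) mod 11 = 1
Step 2: Result = 1.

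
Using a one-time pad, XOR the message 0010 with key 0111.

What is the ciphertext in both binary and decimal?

Step 1: Write out the XOR operation bit by bit:
  Message: 0010
  Key:     0111
  XOR:     0101
Step 2: Convert to decimal: 0101 = 5.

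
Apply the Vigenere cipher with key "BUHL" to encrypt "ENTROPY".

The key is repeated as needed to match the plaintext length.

Step 1: Repeat key to match plaintext length:
  Plaintext: ENTROPY
  Key:       BUHLBUH
Step 2: Encrypt each letter:
  E(4) + B(1) = (4+1) mod 26 = 5 = F
  N(13) + U(20) = (13+20) mod 26 = 7 = H
  T(19) + H(7) = (19+7) mod 26 = 0 = A
  R(17) + L(11) = (17+11) mod 26 = 2 = C
  O(14) + B(1) = (14+1) mod 26 = 15 = P
  P(15) + U(20) = (15+20) mod 26 = 9 = J
  Y(24) + H(7) = (24+7) mod 26 = 5 = F
Ciphertext: FHACPJF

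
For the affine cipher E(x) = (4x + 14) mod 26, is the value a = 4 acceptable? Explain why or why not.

Step 1: Compute gcd(4, 26).
Step 2: gcd(4, 26) = 2.
Since gcd = 2 != 1, 4 shares a common factor with 26, so it cannot be used.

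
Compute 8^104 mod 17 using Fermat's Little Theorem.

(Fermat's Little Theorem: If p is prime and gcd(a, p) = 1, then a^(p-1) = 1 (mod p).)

Step 1: Since 17 is prime, by Fermat's Little Theorem: 8^16 = 1 (mod 17).
Step 2: Reduce exponent: 104 mod 16 = 8.
Step 3: So 8^104 = 8^8 (mod 17).
Step 4: 8^8 mod 17 = 1.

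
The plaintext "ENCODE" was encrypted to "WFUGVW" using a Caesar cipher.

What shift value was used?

Step 1: Compare first letters: E (position 4) -> W (position 22).
Step 2: Shift = (22 - 4) mod 26 = 18.
The shift value is 18.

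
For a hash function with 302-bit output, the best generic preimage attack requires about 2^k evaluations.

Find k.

Step 1: The hash has a 302-bit output.
Step 2: Preimage resistance means: given a digest h(x), it should be infeasible to find any input that hashes to it.
With a 302-bit output there are 2^302 possible digests, so a generic brute-force preimage search costs about 2^302 evaluations.
Step 3: Security level = 302 bits.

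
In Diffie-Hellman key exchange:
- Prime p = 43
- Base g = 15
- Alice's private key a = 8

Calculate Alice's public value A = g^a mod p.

Step 1: A = g^a mod p = 15^8 mod 43.
  15^1 mod 43 = 15
  15^2 mod 43 = (15 * 15) mod 43 = 10
  15^3 mod 43 = (10 * 15) mod 43 = 21
  15^4 mod 43 = (21 * 15) mod 43 = 14
  15^5 mod 43 = (14 * 15) mod 43 = 38
  15^6 mod 43 = (38 * 15) mod 43 = 11
  15^7 mod 43 = (11 * 15) mod 43 = 36
  15^8 mod 43 = (36 * 15) mod 43 = 24
Result: A = 24.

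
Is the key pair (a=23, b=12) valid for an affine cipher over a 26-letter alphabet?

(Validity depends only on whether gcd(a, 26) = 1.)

Step 1: Compute gcd(23, 26).
Step 2: gcd(23, 26) = 1.
Since gcd = 1, 23 is coprime with 26, so it is a valid key.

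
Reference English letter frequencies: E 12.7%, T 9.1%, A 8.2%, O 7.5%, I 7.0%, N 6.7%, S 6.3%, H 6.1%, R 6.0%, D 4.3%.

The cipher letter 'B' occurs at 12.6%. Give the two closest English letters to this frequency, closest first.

Step 1: Observed frequency of 'B' is 12.6%.
Step 2: Compute distances to each reference frequency and sort:
  E (12.7%): difference = 0.1% <-- BEST
  T (9.1%): difference = 3.5% <-- RUNNER-UP
  A (8.2%): difference = 4.4%
  O (7.5%): difference = 5.1%
  I (7.0%): difference = 5.6%
Step 3: Most likely is 'E' (12.7%, diff 0.1%); second most likely is 'T' (9.1%, diff 3.5%).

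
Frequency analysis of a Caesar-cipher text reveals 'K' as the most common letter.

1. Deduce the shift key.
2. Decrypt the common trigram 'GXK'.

Step 1: In English, 'E' is the most frequent letter (12.7%).
Step 2: The most frequent ciphertext letter is 'K' (position 10).
Step 3: Shift = (10 - 4) mod 26 = 6.
Step 4: Decrypt 'GXK' by shifting back 6:
  G -> A
  X -> R
  K -> E
Step 5: 'GXK' decrypts to 'ARE'.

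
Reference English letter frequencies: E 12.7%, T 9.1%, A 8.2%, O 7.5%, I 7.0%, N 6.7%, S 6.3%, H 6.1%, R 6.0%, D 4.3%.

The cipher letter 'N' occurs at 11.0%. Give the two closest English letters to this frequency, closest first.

Step 1: Observed frequency of 'N' is 11.0%.
Step 2: Compute distances to each reference frequency and sort:
  E (12.7%): difference = 1.7% <-- BEST
  T (9.1%): difference = 1.9% <-- RUNNER-UP
  A (8.2%): difference = 2.8%
  O (7.5%): difference = 3.5%
  I (7.0%): difference = 4.0%
Step 3: Most likely is 'E' (12.7%, diff 1.7%); second most likely is 'T' (9.1%, diff 1.9%).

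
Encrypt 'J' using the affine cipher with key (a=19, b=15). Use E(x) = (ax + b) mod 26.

Step 1: Convert 'J' to number: x = 9.
Step 2: E(9) = (19 * 9 + 15) mod 26 = 186 mod 26 = 4.
Step 3: Convert 4 back to letter: E.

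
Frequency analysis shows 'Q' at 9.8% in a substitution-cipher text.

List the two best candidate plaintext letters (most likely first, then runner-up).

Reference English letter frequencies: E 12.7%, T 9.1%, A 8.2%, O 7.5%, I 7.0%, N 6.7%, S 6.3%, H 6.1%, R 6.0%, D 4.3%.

Step 1: Observed frequency of 'Q' is 9.8%.
Step 2: Compute distances to each reference frequency and sort:
  T (9.1%): difference = 0.7% <-- BEST
  A (8.2%): difference = 1.6% <-- RUNNER-UP
  O (7.5%): difference = 2.3%
  I (7.0%): difference = 2.8%
  E (12.7%): difference = 2.9%
Step 3: Most likely is 'T' (9.1%, diff 0.7%); second most likely is 'A' (8.2%, diff 1.6%).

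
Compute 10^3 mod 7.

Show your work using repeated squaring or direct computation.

Step 1: Compute 10^3 mod 7 step by step, reducing modulo 7 at each step.
  10^1 mod 7 = 3
  10^2 mod 7 = (3 * 10) mod 7 = 2
  10^3 mod 7 = (2 * 10) mod 7 = 6
Step 2: Result = 6.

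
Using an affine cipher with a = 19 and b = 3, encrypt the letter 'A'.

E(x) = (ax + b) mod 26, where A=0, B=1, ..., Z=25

Step 1: Convert 'A' to number: x = 0.
Step 2: E(0) = (19 * 0 + 3) mod 26 = 3 mod 26 = 3.
Step 3: Convert 3 back to letter: D.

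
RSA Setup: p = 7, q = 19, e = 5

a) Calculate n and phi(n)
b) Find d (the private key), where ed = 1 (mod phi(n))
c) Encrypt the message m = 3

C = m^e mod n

Step 1: n = 7 * 19 = 133.
Step 2: phi(n) = (7-1)(19-1) = 6 * 18 = 108.
Step 3: Find d = 5^(-1) mod 108 = 65.
  Verify: 5 * 65 = 325 = 1 (mod 108).
Step 4: C = 3^5 mod 133 = 110.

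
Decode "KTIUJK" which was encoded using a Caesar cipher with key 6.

Step 1: Reverse the shift by subtracting 6 from each letter position.
  K (position 10) -> position (10-6) mod 26 = 4 -> E
  T (position 19) -> position (19-6) mod 26 = 13 -> N
  I (position 8) -> position (8-6) mod 26 = 2 -> C
  U (position 20) -> position (20-6) mod 26 = 14 -> O
  J (position 9) -> position (9-6) mod 26 = 3 -> D
  K (position 10) -> position (10-6) mod 26 = 4 -> E
Decrypted message: ENCODE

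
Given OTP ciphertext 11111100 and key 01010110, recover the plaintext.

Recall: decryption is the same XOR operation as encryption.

Step 1: XOR ciphertext with key:
  Ciphertext: 11111100
  Key:        01010110
  XOR:        10101010
Step 2: Plaintext = 10101010 = 170 in decimal.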